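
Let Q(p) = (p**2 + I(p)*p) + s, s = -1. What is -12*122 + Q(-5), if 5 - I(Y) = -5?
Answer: -1490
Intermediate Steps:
I(Y) = 10 (I(Y) = 5 - 1*(-5) = 5 + 5 = 10)
Q(p) = -1 + p**2 + 10*p (Q(p) = (p**2 + 10*p) - 1 = -1 + p**2 + 10*p)
-12*122 + Q(-5) = -12*122 + (-1 + (-5)**2 + 10*(-5)) = -1464 + (-1 + 25 - 50) = -1464 - 26 = -1490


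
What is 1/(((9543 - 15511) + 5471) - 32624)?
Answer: -1/33121 ≈ -3.0192e-5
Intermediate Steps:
1/(((9543 - 15511) + 5471) - 32624) = 1/((-5968 + 5471) - 32624) = 1/(-497 - 32624) = 1/(-33121) = -1/33121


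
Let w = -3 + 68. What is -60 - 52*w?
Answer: -3440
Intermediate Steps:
w = 65
-60 - 52*w = -60 - 52*65 = -60 - 3380 = -3440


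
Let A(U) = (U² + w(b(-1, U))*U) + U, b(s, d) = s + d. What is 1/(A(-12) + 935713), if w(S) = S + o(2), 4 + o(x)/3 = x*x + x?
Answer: 1/935929 ≈ 1.0685e-6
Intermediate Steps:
o(x) = -12 + 3*x + 3*x² (o(x) = -12 + 3*(x*x + x) = -12 + 3*(x² + x) = -12 + 3*(x + x²) = -12 + (3*x + 3*x²) = -12 + 3*x + 3*x²)
b(s, d) = d + s
w(S) = 6 + S (w(S) = S + (-12 + 3*2 + 3*2²) = S + (-12 + 6 + 3*4) = S + (-12 + 6 + 12) = S + 6 = 6 + S)
A(U) = U + U² + U*(5 + U) (A(U) = (U² + (6 + (U - 1))*U) + U = (U² + (6 + (-1 + U))*U) + U = (U² + (5 + U)*U) + U = (U² + U*(5 + U)) + U = U + U² + U*(5 + U))
1/(A(-12) + 935713) = 1/(2*(-12)*(3 - 12) + 935713) = 1/(2*(-12)*(-9) + 935713) = 1/(216 + 935713) = 1/935929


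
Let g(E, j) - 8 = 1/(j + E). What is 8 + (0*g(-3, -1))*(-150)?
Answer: 8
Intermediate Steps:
g(E, j) = 8 + 1/(E + j) (g(E, j) = 8 + 1/(j + E) = 8 + 1/(E + j))
8 + (0*g(-3, -1))*(-150) = 8 + (0*((1 + 8*(-3) + 8*(-1))/(-3 - 1)))*(-150) = 8 + (0*((1 - 24 - 8)/(-4)))*(-150) = 8 + (0*(-¼*(-31)))*(-150) = 8 + (0*(31/4))*(-150) = 8 + 0*(-150) = 8 + 0 = 8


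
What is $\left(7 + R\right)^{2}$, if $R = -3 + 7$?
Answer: $121$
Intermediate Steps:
$R = 4$
$\left(7 + R\right)^{2} = \left(7 + 4\right)^{2} = 11^{2} = 121$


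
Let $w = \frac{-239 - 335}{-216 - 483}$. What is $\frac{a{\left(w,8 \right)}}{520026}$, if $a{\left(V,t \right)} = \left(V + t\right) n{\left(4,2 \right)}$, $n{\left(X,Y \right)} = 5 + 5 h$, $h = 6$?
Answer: $\frac{107905}{181749087} \approx 0.0005937$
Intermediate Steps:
$n{\left(X,Y \right)} = 35$ ($n{\left(X,Y \right)} = 5 + 5 \cdot 6 = 5 + 30 = 35$)
$w = \frac{574}{699}$ ($w = - \frac{574}{-699} = \left(-574\right) \left(- \frac{1}{699}\right) = \frac{574}{699} \approx 0.82117$)
$a{\left(V,t \right)} = 35 V + 35 t$ ($a{\left(V,t \right)} = \left(V + t\right) 35 = 35 V + 35 t$)
$\frac{a{\left(w,8 \right)}}{520026} = \frac{35 \cdot \frac{574}{699} + 35 \cdot 8}{520026} = \left(\frac{20090}{699} + 280\right) \frac{1}{520026} = \frac{215810}{699} \cdot \frac{1}{520026} = \frac{107905}{181749087}$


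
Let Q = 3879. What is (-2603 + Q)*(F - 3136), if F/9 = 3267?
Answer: 33516692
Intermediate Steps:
F = 29403 (F = 9*3267 = 29403)
(-2603 + Q)*(F - 3136) = (-2603 + 3879)*(29403 - 3136) = 1276*26267 = 33516692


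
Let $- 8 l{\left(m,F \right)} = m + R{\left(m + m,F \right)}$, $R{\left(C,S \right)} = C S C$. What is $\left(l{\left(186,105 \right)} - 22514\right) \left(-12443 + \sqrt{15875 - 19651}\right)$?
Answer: $\frac{91522109887}{4} - 14710618 i \sqrt{59} \approx 2.2881 \cdot 10^{10} - 1.1299 \cdot 10^{8} i$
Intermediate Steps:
$R{\left(C,S \right)} = S C^{2}$
$l{\left(m,F \right)} = - \frac{m}{8} - \frac{F m^{2}}{2}$ ($l{\left(m,F \right)} = - \frac{m + F \left(m + m\right)^{2}}{8} = - \frac{m + F \left(2 m\right)^{2}}{8} = - \frac{m + F 4 m^{2}}{8} = - \frac{m + 4 F m^{2}}{8} = - \frac{m}{8} - \frac{F m^{2}}{2}$)
$\left(l{\left(186,105 \right)} - 22514\right) \left(-12443 + \sqrt{15875 - 19651}\right) = \left(\frac{1}{8} \cdot 186 \left(-1 - 420 \cdot 186\right) - 22514\right) \left(-12443 + \sqrt{15875 - 19651}\right) = \left(\frac{1}{8} \cdot 186 \left(-1 - 78120\right) - 22514\right) \left(-12443 + \sqrt{-3776}\right) = \left(\frac{1}{8} \cdot 186 \left(-78121\right) - 22514\right) \left(-12443 + 8 i \sqrt{59}\right) = \left(- \frac{7265253}{4} - 22514\right) \left(-12443 + 8 i \sqrt{59}\right) = - \frac{7355309 \left(-12443 + 8 i \sqrt{59}\right)}{4} = \frac{91522109887}{4} - 14710618 i \sqrt{59}$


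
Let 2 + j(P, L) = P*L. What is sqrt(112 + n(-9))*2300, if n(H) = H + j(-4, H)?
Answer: 2300*sqrt(137) ≈ 26921.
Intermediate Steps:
j(P, L) = -2 + L*P (j(P, L) = -2 + P*L = -2 + L*P)
n(H) = -2 - 3*H (n(H) = H + (-2 + H*(-4)) = H + (-2 - 4*H) = -2 - 3*H)
sqrt(112 + n(-9))*2300 = sqrt(112 + (-2 - 3*(-9)))*2300 = sqrt(112 + (-2 + 27))*2300 = sqrt(112 + 25)*2300 = sqrt(137)*2300 = 2300*sqrt(137)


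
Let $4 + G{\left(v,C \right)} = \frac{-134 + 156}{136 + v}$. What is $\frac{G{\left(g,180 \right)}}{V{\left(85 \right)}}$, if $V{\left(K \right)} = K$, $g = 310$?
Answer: $- \frac{881}{18955} \approx -0.046479$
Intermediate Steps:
$G{\left(v,C \right)} = -4 + \frac{22}{136 + v}$ ($G{\left(v,C \right)} = -4 + \frac{-134 + 156}{136 + v} = -4 + \frac{22}{136 + v}$)
$\frac{G{\left(g,180 \right)}}{V{\left(85 \right)}} = \frac{2 \frac{1}{136 + 310} \left(-261 - 620\right)}{85} = \frac{2 \left(-261 - 620\right)}{446} \cdot \frac{1}{85} = 2 \cdot \frac{1}{446} \left(-881\right) \frac{1}{85} = \left(- \frac{881}{223}\right) \frac{1}{85} = - \frac{881}{18955}$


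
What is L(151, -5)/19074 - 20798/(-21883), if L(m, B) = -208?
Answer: 196074694/208698171 ≈ 0.93951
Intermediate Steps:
L(151, -5)/19074 - 20798/(-21883) = -208/19074 - 20798/(-21883) = -208*1/19074 - 20798*(-1/21883) = -104/9537 + 20798/21883 = 196074694/208698171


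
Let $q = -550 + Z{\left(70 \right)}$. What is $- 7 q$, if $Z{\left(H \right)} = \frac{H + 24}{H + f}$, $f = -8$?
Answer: $\frac{119021}{31} \approx 3839.4$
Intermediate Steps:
$Z{\left(H \right)} = \frac{24 + H}{-8 + H}$ ($Z{\left(H \right)} = \frac{H + 24}{H - 8} = \frac{24 + H}{-8 + H}$)
$q = - \frac{17003}{31}$ ($q = -550 + \frac{24 + 70}{-8 + 70} = -550 + \frac{1}{62} \cdot 94 = -550 + \frac{47}{31} = - \frac{17003}{31} \approx -548.48$)
$- 7 q = \left(-7\right) \left(- \frac{17003}{31}\right) = \frac{119021}{31}$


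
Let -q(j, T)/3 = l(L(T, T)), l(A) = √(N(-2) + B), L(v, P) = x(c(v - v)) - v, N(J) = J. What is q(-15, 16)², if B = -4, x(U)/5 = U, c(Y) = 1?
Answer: -54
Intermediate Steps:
x(U) = 5*U
L(v, P) = 5 - v (L(v, P) = 5*1 - v = 5 - v)
l(A) = I*√6 (l(A) = √(-2 - 4) = √(-6) = I*√6)
q(j, T) = -3*I*√6
q(-15, 16)² = (-3*I*√6)² = -54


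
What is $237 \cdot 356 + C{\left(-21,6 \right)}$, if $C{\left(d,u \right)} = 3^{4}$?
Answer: $84453$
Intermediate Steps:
$C{\left(d,u \right)} = 81$
$237 \cdot 356 + C{\left(-21,6 \right)} = 237 \cdot 356 + 81 = 84372 + 81 = 84453$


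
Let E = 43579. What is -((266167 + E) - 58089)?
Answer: -251657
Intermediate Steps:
-((266167 + E) - 58089) = -((266167 + 43579) - 58089) = -(309746 - 58089) = -1*251657 = -251657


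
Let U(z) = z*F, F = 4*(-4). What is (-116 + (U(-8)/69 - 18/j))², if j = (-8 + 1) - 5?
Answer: 241647025/19044 ≈ 12689.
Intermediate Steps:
F = -16
j = -12 (j = -7 - 5 = -12)
U(z) = -16*z (U(z) = z*(-16) = -16*z)
(-116 + (U(-8)/69 - 18/j))² = (-116 + (-16*(-8)/69 - 18/(-12)))² = (-116 + (128*(1/69) - 18*(-1/12)))² = (-116 + (128/69 + 3/2))² = (-116 + 463/138)² = (-15545/138)² = 241647025/19044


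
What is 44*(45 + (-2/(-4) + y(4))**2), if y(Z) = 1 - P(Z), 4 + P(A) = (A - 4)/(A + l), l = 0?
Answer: 3311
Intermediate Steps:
P(A) = -4 + (-4 + A)/A (P(A) = -4 + (A - 4)/(A + 0) = -4 + (-4 + A)/A)
y(Z) = 4 + 4/Z (y(Z) = 1 - (-3 - 4/Z) = 1 + (3 + 4/Z) = 4 + 4/Z)
44*(45 + (-2/(-4) + y(4))**2) = 44*(45 + (-2/(-4) + (4 + 4/4))**2) = 44*(45 + (-2*(-1/4) + (4 + 4*(1/4)))**2) = 44*(45 + (1/2 + (4 + 1))**2) = 44*(45 + (1/2 + 5)**2) = 44*(45 + (11/2)**2) = 44*(45 + 121/4) = 44*(301/4) = 3311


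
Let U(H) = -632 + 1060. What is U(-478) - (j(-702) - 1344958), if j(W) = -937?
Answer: 1346323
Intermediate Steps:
U(H) = 428
U(-478) - (j(-702) - 1344958) = 428 - (-937 - 1344958) = 428 - 1*(-1345895) = 428 + 1345895 = 1346323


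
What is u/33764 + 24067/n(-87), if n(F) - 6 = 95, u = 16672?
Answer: 203570515/852541 ≈ 238.78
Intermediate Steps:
n(F) = 101 (n(F) = 6 + 95 = 101)
u/33764 + 24067/n(-87) = 16672/33764 + 24067/101 = 16672*(1/33764) + 24067*(1/101) = 4168/8441 + 24067/101 = 203570515/852541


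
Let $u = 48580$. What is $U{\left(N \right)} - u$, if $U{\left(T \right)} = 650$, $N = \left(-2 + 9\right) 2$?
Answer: $-47930$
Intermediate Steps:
$N = 14$ ($N = 7 \cdot 2 = 14$)
$U{\left(N \right)} - u = 650 - 48580 = -47930$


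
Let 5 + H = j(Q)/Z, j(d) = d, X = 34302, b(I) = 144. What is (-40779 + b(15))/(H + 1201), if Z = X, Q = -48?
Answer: -232310295/6837524 ≈ -33.976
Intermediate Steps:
Z = 34302
H = -28593/5717 (H = -5 - 48/34302 = -5 - 48*1/34302 = -5 - 8/5717 = -28593/5717 ≈ -5.0014)
(-40779 + b(15))/(H + 1201) = (-40779 + 144)/(-28593/5717 + 1201) = -40635/6837524/5717 = -40635*5717/6837524 = -232310295/6837524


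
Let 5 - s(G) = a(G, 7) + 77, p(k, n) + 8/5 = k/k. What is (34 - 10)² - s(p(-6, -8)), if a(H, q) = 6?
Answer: 654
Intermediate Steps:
p(k, n) = -⅗ (p(k, n) = -8/5 + k/k = -8/5 + 1 = -⅗)
s(G) = -78 (s(G) = 5 - (6 + 77) = 5 - 1*83 = 5 - 83 = -78)
(34 - 10)² - s(p(-6, -8)) = (34 - 10)² - 1*(-78) = 24² + 78 = 576 + 78 = 654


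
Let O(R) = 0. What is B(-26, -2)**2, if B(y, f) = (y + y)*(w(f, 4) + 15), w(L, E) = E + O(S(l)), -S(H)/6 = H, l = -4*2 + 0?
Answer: 976144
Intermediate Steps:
l = -8 (l = -8 + 0 = -8)
S(H) = -6*H
w(L, E) = E (w(L, E) = E + 0 = E)
B(y, f) = 38*y (B(y, f) = (y + y)*(4 + 15) = (2*y)*19 = 38*y)
B(-26, -2)**2 = (38*(-26))**2 = (-988)**2 = 976144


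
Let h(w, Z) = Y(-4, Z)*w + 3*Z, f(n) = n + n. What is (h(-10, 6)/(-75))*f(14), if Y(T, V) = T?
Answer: -1624/75 ≈ -21.653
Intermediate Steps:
f(n) = 2*n
h(w, Z) = -4*w + 3*Z
(h(-10, 6)/(-75))*f(14) = ((-4*(-10) + 3*6)/(-75))*(2*14) = ((40 + 18)*(-1/75))*28 = (58*(-1/75))*28 = -58/75*28 = -1624/75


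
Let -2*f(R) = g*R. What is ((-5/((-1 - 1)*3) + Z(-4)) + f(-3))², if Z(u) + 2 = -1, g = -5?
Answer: 841/9 ≈ 93.444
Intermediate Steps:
Z(u) = -3 (Z(u) = -2 - 1 = -3)
f(R) = 5*R/2 (f(R) = -(-5)*R/2 = 5*R/2)
((-5/((-1 - 1)*3) + Z(-4)) + f(-3))² = ((-5/((-1 - 1)*3) - 3) + (5/2)*(-3))² = ((-5/(-2*3) - 3) - 15/2)² = ((-5/(-6) - 3) - 15/2)² = ((-⅙*(-5) - 3) - 15/2)² = ((⅚ - 3) - 15/2)² = (-13/6 - 15/2)² = (-29/3)² = 841/9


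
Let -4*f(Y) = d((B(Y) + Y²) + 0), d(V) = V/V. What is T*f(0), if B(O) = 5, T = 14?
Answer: -7/2 ≈ -3.5000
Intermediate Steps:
d(V) = 1
f(Y) = -¼ (f(Y) = -¼*1 = -¼)
T*f(0) = 14*(-¼) = -7/2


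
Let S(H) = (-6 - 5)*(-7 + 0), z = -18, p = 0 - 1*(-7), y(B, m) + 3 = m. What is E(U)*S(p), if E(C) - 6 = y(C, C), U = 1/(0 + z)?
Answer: 4081/18 ≈ 226.72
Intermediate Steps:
y(B, m) = -3 + m
p = 7 (p = 0 + 7 = 7)
U = -1/18 (U = 1/(0 - 18) = 1/(-18) = -1/18 ≈ -0.055556)
E(C) = 3 + C (E(C) = 6 + (-3 + C) = 3 + C)
S(H) = 77 (S(H) = -11*(-7) = 77)
E(U)*S(p) = (3 - 1/18)*77 = (53/18)*77 = 4081/18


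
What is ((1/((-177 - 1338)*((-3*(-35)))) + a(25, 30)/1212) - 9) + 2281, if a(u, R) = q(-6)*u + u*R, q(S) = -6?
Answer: 361497149/159075 ≈ 2272.5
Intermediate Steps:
a(u, R) = -6*u + R*u (a(u, R) = -6*u + u*R = -6*u + R*u)
((1/((-177 - 1338)*((-3*(-35)))) + a(25, 30)/1212) - 9) + 2281 = ((1/((-177 - 1338)*((-3*(-35)))) + (25*(-6 + 30))/1212) - 9) + 2281 = ((1/(-1515*105) + (25*24)*(1/1212)) - 9) + 2281 = ((-1/1515*1/105 + 600*(1/1212)) - 9) + 2281 = ((-1/159075 + 50/101) - 9) + 2281 = (78749/159075 - 9) + 2281 = -1352926/159075 + 2281 = 361497149/159075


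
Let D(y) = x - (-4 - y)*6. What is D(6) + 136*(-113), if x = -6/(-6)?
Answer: -15307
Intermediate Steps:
x = 1 (x = -6*(-1/6) = 1)
D(y) = 25 + 6*y (D(y) = 1 - (-4 - y)*6 = 1 - (-24 - 6*y) = 1 + (24 + 6*y) = 25 + 6*y)
D(6) + 136*(-113) = (25 + 6*6) + 136*(-113) = (25 + 36) - 15368 = 61 - 15368 = -15307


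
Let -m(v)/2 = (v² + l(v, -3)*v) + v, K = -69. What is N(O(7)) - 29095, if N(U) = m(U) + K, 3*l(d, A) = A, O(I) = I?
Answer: -29262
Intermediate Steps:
l(d, A) = A/3
m(v) = -2*v² (m(v) = -2*((v² + ((⅓)*(-3))*v) + v) = -2*((v² - v) + v) = -2*v²)
N(U) = -69 - 2*U² (N(U) = -2*U² - 69 = -69 - 2*U²)
N(O(7)) - 29095 = (-69 - 2*7²) - 29095 = (-69 - 2*49) - 29095 = (-69 - 98) - 29095 = -167 - 29095 = -29262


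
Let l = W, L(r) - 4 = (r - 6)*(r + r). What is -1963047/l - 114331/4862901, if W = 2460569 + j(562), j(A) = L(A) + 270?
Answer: -9898904332844/15005876688087 ≈ -0.65967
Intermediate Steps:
L(r) = 4 + 2*r*(-6 + r) (L(r) = 4 + (r - 6)*(r + r) = 4 + (-6 + r)*(2*r) = 4 + 2*r*(-6 + r))
j(A) = 274 - 12*A + 2*A**2 (j(A) = (4 - 12*A + 2*A**2) + 270 = 274 - 12*A + 2*A**2)
W = 3085787 (W = 2460569 + (274 - 12*562 + 2*562**2) = 2460569 + (274 - 6744 + 2*315844) = 2460569 + (274 - 6744 + 631688) = 2460569 + 625218 = 3085787)
l = 3085787
-1963047/l - 114331/4862901 = -1963047/3085787 - 114331/4862901 = -9898904332844/15005876688087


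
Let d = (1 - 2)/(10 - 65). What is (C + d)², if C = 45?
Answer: 6130576/3025 ≈ 2026.6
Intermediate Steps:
d = 1/55 (d = -1/(-55) = -1*(-1/55) = 1/55 ≈ 0.018182)
(C + d)² = (45 + 1/55)² = (2476/55)² = 6130576/3025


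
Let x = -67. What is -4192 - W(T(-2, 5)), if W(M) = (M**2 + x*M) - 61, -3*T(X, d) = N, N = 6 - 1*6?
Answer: -4131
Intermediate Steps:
N = 0 (N = 6 - 6 = 0)
T(X, d) = 0 (T(X, d) = -1/3*0 = 0)
W(M) = -61 + M**2 - 67*M (W(M) = (M**2 - 67*M) - 61 = -61 + M**2 - 67*M)
-4192 - W(T(-2, 5)) = -4192 - (-61 + 0**2 - 67*0) = -4192 - (-61 + 0 + 0) = -4192 - 1*(-61) = -4192 + 61 = -4131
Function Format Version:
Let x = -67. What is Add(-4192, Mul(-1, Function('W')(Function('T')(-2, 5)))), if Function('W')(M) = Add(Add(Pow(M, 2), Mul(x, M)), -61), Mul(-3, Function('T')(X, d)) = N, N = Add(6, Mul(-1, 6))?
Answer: -4131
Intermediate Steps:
N = 0 (N = Add(6, -6) = 0)
Function('T')(X, d) = 0 (Function('T')(X, d) = Mul(Rational(-1, 3), 0) = 0)
Function('W')(M) = Add(-61, Pow(M, 2), Mul(-67, M)) (Function('W')(M) = Add(Add(Pow(M, 2), Mul(-67, M)), -61) = Add(-61, Pow(M, 2), Mul(-67, M)))
Add(-4192, Mul(-1, Function('W')(Function('T')(-2, 5)))) = Add(-4192, Mul(-1, Add(-61, Pow(0, 2), Mul(-67, 0)))) = Add(-4192, Mul(-1, Add(-61, 0, 0))) = Add(-4192, Mul(-1, -61)) = Add(-4192, 61) = -4131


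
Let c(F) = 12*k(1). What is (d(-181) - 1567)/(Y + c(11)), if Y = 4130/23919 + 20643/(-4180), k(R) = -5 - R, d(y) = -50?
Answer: 3299386860/156635893 ≈ 21.064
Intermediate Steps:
c(F) = -72 (c(F) = 12*(-5 - 1*1) = 12*(-5 - 1) = 12*(-6) = -72)
Y = -68070931/14283060 (Y = 4130*(1/23919) + 20643*(-1/4180) = 590/3417 - 20643/4180 = -68070931/14283060 ≈ -4.7659)
(d(-181) - 1567)/(Y + c(11)) = (-50 - 1567)/(-68070931/14283060 - 72) = -1617/(-1096451251/14283060) = -1617*(-14283060/1096451251) = 3299386860/156635893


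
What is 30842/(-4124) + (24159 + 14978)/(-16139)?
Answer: -329580013/33278618 ≈ -9.9037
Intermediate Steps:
30842/(-4124) + (24159 + 14978)/(-16139) = 30842*(-1/4124) + 39137*(-1/16139) = -15421/2062 - 39137/16139 = -329580013/33278618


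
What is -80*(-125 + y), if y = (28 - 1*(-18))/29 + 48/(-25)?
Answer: 1453872/145 ≈ 10027.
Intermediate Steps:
y = -242/725 (y = (28 + 18)*(1/29) + 48*(-1/25) = 46*(1/29) - 48/25 = 46/29 - 48/25 = -242/725 ≈ -0.33379)
-80*(-125 + y) = -80*(-125 - 242/725) = -80*(-90867/725) = 1453872/145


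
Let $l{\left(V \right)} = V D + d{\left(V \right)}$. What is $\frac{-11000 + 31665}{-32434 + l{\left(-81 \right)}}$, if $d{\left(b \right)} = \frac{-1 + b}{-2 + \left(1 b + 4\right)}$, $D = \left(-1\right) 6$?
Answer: $- \frac{326507}{504762} \approx -0.64685$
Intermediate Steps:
$D = -6$
$d{\left(b \right)} = \frac{-1 + b}{2 + b}$ ($d{\left(b \right)} = \frac{-1 + b}{-2 + \left(b + 4\right)} = \frac{-1 + b}{-2 + \left(4 + b\right)} = \frac{-1 + b}{2 + b}$)
$l{\left(V \right)} = - 6 V + \frac{-1 + V}{2 + V}$ ($l{\left(V \right)} = V \left(-6\right) + \frac{-1 + V}{2 + V} = - 6 V + \frac{-1 + V}{2 + V}$)
$\frac{-11000 + 31665}{-32434 + l{\left(-81 \right)}} = \frac{-11000 + 31665}{-32434 + \frac{-1 - 81 - - 486 \left(2 - 81\right)}{2 - 81}} = \frac{20665}{-32434 + \frac{-1 - 81 - \left(-486\right) \left(-79\right)}{-79}} = \frac{20665}{-32434 - \frac{-1 - 81 - 38394}{79}} = \frac{20665}{-32434 - - \frac{38476}{79}} = \frac{20665}{-32434 + \frac{38476}{79}} = \frac{20665}{- \frac{2523810}{79}} = 20665 \left(- \frac{79}{2523810}\right) = - \frac{326507}{504762}$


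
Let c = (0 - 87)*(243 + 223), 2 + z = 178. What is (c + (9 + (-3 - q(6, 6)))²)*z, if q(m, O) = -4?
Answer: -7117792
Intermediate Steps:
z = 176 (z = -2 + 178 = 176)
c = -40542 (c = -87*466 = -40542)
(c + (9 + (-3 - q(6, 6)))²)*z = (-40542 + (9 + (-3 - 1*(-4)))²)*176 = (-40542 + (9 + (-3 + 4))²)*176 = (-40542 + (9 + 1)²)*176 = (-40542 + 10²)*176 = (-40542 + 100)*176 = -40442*176 = -7117792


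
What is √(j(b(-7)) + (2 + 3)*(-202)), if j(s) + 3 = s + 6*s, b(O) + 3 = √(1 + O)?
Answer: √(-1034 + 7*I*√6) ≈ 0.2666 + 32.157*I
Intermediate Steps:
b(O) = -3 + √(1 + O)
j(s) = -3 + 7*s (j(s) = -3 + (s + 6*s) = -3 + 7*s)
√(j(b(-7)) + (2 + 3)*(-202)) = √((-3 + 7*(-3 + √(1 - 7))) + (2 + 3)*(-202)) = √((-3 + 7*(-3 + √(-6))) + 5*(-202)) = √((-3 + 7*(-3 + I*√6)) - 1010) = √((-3 + (-21 + 7*I*√6)) - 1010) = √((-24 + 7*I*√6) - 1010) = √(-1034 + 7*I*√6)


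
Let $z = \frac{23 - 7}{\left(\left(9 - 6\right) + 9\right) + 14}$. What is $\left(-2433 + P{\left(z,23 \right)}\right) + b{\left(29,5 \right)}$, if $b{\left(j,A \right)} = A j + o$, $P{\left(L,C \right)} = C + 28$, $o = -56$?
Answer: $-2293$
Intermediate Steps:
$z = \frac{8}{13}$ ($z = \frac{16}{\left(3 + 9\right) + 14} = \frac{16}{12 + 14} = \frac{16}{26} = 16 \cdot \frac{1}{26} = \frac{8}{13} \approx 0.61539$)
$P{\left(L,C \right)} = 28 + C$
$b{\left(j,A \right)} = -56 + A j$ ($b{\left(j,A \right)} = A j - 56 = -56 + A j$)
$\left(-2433 + P{\left(z,23 \right)}\right) + b{\left(29,5 \right)} = \left(-2433 + \left(28 + 23\right)\right) + \left(-56 + 5 \cdot 29\right) = \left(-2433 + 51\right) + \left(-56 + 145\right) = -2382 + 89 = -2293$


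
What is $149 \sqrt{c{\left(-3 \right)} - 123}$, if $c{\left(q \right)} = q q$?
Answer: $149 i \sqrt{114} \approx 1590.9 i$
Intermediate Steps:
$c{\left(q \right)} = q^{2}$
$149 \sqrt{c{\left(-3 \right)} - 123} = 149 \sqrt{\left(-3\right)^{2} - 123} = 149 \sqrt{9 - 123} = 149 \sqrt{-114} = 149 i \sqrt{114}$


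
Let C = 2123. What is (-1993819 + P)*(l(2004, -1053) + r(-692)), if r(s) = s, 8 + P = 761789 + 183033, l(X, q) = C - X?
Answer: 601079865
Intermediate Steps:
l(X, q) = 2123 - X
P = 944814 (P = -8 + (761789 + 183033) = -8 + 944822 = 944814)
(-1993819 + P)*(l(2004, -1053) + r(-692)) = (-1993819 + 944814)*((2123 - 1*2004) - 692) = -1049005*((2123 - 2004) - 692) = -1049005*(119 - 692) = -1049005*(-573) = 601079865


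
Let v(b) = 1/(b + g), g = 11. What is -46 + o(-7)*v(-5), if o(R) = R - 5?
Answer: -48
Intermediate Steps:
o(R) = -5 + R
v(b) = 1/(11 + b) (v(b) = 1/(b + 11) = 1/(11 + b))
-46 + o(-7)*v(-5) = -46 + (-5 - 7)/(11 - 5) = -46 - 12/6 = -46 - 12*⅙ = -46 - 2 = -48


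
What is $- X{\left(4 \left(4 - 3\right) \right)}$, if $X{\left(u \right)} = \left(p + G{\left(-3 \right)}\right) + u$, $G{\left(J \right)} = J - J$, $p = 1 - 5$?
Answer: $0$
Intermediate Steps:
$p = -4$
$G{\left(J \right)} = 0$
$X{\left(u \right)} = -4 + u$ ($X{\left(u \right)} = \left(-4 + 0\right) + u = -4 + u$)
$- X{\left(4 \left(4 - 3\right) \right)} = - (-4 + 4 \left(4 - 3\right)) = - (-4 + 4 \cdot 1) = - (-4 + 4) = \left(-1\right) 0 = 0$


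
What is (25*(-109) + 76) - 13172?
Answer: -15821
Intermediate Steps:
(25*(-109) + 76) - 13172 = (-2725 + 76) - 13172 = -2649 - 13172 = -15821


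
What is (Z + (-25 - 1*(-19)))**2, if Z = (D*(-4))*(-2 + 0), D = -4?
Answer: 1444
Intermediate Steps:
Z = -32 (Z = (-4*(-4))*(-2 + 0) = 16*(-2) = -32)
(Z + (-25 - 1*(-19)))**2 = (-32 + (-25 - 1*(-19)))**2 = (-32 + (-25 + 19))**2 = (-32 - 6)**2 = (-38)**2 = 1444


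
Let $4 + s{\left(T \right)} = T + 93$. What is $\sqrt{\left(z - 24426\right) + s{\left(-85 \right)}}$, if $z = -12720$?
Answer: $7 i \sqrt{758} \approx 192.72 i$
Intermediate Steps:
$s{\left(T \right)} = 89 + T$ ($s{\left(T \right)} = -4 + \left(T + 93\right) = -4 + \left(93 + T\right) = 89 + T$)
$\sqrt{\left(z - 24426\right) + s{\left(-85 \right)}} = \sqrt{\left(-12720 - 24426\right) + \left(89 - 85\right)} = \sqrt{-37146 + 4} = \sqrt{-37142} = 7 i \sqrt{758}$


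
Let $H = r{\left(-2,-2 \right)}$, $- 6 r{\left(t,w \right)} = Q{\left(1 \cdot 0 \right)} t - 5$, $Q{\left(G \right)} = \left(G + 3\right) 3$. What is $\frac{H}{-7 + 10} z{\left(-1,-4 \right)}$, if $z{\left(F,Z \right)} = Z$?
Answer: $- \frac{46}{9} \approx -5.1111$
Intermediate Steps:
$Q{\left(G \right)} = 9 + 3 G$ ($Q{\left(G \right)} = \left(3 + G\right) 3 = 9 + 3 G$)
$r{\left(t,w \right)} = \frac{5}{6} - \frac{3 t}{2}$ ($r{\left(t,w \right)} = - \frac{\left(9 + 3 \cdot 1 \cdot 0\right) t - 5}{6} = - \frac{\left(9 + 3 \cdot 0\right) t - 5}{6} = - \frac{\left(9 + 0\right) t - 5}{6} = - \frac{9 t - 5}{6} = - \frac{-5 + 9 t}{6} = \frac{5}{6} - \frac{3 t}{2}$)
$H = \frac{23}{6}$ ($H = \frac{5}{6} - -3 = \frac{5}{6} + 3 = \frac{23}{6} \approx 3.8333$)
$\frac{H}{-7 + 10} z{\left(-1,-4 \right)} = \frac{23}{6 \left(-7 + 10\right)} \left(-4\right) = \frac{23}{6 \cdot 3} \left(-4\right) = \frac{23}{6} \cdot \frac{1}{3} \left(-4\right) = \frac{23}{18} \left(-4\right) = - \frac{46}{9}$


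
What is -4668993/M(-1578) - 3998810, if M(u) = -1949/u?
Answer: -15161351644/1949 ≈ -7.7790e+6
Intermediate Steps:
-4668993/M(-1578) - 3998810 = -4668993/((-1949/(-1578))) - 3998810 = -4668993/((-1949*(-1/1578))) - 3998810 = -4668993/1949/1578 - 3998810 = -4668993*1578/1949 - 3998810 = -7367670954/1949 - 3998810 = -15161351644/1949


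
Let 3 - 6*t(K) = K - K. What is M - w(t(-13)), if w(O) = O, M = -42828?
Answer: -85657/2 ≈ -42829.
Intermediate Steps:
t(K) = ½ (t(K) = ½ - (K - K)/6 = ½ - ⅙*0 = ½ + 0 = ½)
M - w(t(-13)) = -42828 - 1*½ = -42828 - ½ = -85657/2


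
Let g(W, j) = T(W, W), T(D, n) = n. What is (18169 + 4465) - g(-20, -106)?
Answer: 22654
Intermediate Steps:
g(W, j) = W
(18169 + 4465) - g(-20, -106) = (18169 + 4465) - 1*(-20) = 22634 + 20 = 22654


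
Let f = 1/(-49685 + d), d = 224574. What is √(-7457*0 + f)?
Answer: √174889/174889 ≈ 0.0023912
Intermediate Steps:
f = 1/174889 (f = 1/(-49685 + 224574) = 1/174889 ≈ 5.7179e-6)
√(-7457*0 + f) = √(-7457*0 + 1/174889) = √(0 + 1/174889) = √(1/174889) = √174889/174889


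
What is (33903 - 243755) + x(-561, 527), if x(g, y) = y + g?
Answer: -209886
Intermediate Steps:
x(g, y) = g + y
(33903 - 243755) + x(-561, 527) = (33903 - 243755) + (-561 + 527) = -209852 - 34 = -209886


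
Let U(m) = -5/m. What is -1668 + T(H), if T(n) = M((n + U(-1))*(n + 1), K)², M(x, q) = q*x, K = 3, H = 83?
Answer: 491773308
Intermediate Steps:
T(n) = 9*(1 + n)²*(5 + n)² (T(n) = (3*((n - 5/(-1))*(n + 1)))² = (3*((n - 5*(-1))*(1 + n)))² = (3*((n + 5)*(1 + n)))² = (3*((5 + n)*(1 + n)))² = (3*((1 + n)*(5 + n)))² = (3*(1 + n)*(5 + n))² = 9*(1 + n)²*(5 + n)²)
-1668 + T(H) = -1668 + 9*(5 + 83² + 6*83)² = -1668 + 9*(5 + 6889 + 498)² = -1668 + 9*7392² = -1668 + 9*54641664 = -1668 + 491774976 = 491773308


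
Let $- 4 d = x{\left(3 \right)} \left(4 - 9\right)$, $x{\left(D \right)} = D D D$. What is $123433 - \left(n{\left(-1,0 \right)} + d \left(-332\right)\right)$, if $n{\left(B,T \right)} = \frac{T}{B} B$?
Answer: $134638$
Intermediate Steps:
$x{\left(D \right)} = D^{3}$ ($x{\left(D \right)} = D^{2} D = D^{3}$)
$d = \frac{135}{4}$ ($d = - \frac{3^{3} \left(4 - 9\right)}{4} = - \frac{27 \left(-5\right)}{4} = \left(- \frac{1}{4}\right) \left(-135\right) = \frac{135}{4} \approx 33.75$)
$n{\left(B,T \right)} = T$
$123433 - \left(n{\left(-1,0 \right)} + d \left(-332\right)\right) = 123433 - \left(0 + \frac{135}{4} \left(-332\right)\right) = 123433 - \left(0 - 11205\right) = 123433 - -11205 = 123433 + 11205 = 134638$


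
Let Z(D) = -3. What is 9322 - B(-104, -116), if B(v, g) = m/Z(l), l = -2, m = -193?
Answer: 27773/3 ≈ 9257.7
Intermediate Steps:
B(v, g) = 193/3 (B(v, g) = -193/(-3) = -193*(-⅓) = 193/3)
9322 - B(-104, -116) = 9322 - 1*193/3 = 9322 - 193/3 = 27773/3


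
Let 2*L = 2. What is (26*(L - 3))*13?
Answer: -676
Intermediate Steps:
L = 1 (L = (½)*2 = 1)
(26*(L - 3))*13 = (26*(1 - 3))*13 = (26*(-2))*13 = -52*13 = -676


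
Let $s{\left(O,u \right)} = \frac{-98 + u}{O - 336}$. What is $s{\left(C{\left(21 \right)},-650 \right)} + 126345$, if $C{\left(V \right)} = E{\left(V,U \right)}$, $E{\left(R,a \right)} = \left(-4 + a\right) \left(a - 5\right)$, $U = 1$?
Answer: $\frac{10234132}{81} \approx 1.2635 \cdot 10^{5}$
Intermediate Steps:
$E{\left(R,a \right)} = \left(-5 + a\right) \left(-4 + a\right)$ ($E{\left(R,a \right)} = \left(-4 + a\right) \left(-5 + a\right) = \left(-5 + a\right) \left(-4 + a\right)$)
$C{\left(V \right)} = 12$ ($C{\left(V \right)} = 20 + 1^{2} - 9 = 20 + 1 - 9 = 12$)
$s{\left(O,u \right)} = \frac{-98 + u}{-336 + O}$
$s{\left(C{\left(21 \right)},-650 \right)} + 126345 = \frac{-98 - 650}{-336 + 12} + 126345 = \frac{1}{-324} \left(-748\right) + 126345 = \left(- \frac{1}{324}\right) \left(-748\right) + 126345 = \frac{187}{81} + 126345 = \frac{10234132}{81}$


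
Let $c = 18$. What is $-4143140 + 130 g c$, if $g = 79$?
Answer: $-3958280$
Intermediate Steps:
$-4143140 + 130 g c = -4143140 + 130 \cdot 79 \cdot 18 = -4143140 + 10270 \cdot 18 = -4143140 + 184860 = -3958280$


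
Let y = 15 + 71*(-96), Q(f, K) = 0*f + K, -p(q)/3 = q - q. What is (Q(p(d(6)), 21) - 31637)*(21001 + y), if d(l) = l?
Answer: -448947200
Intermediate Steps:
p(q) = 0 (p(q) = -3*(q - q) = -3*0 = 0)
Q(f, K) = K (Q(f, K) = 0 + K = K)
y = -6801 (y = 15 - 6816 = -6801)
(Q(p(d(6)), 21) - 31637)*(21001 + y) = (21 - 31637)*(21001 - 6801) = -31616*14200 = -448947200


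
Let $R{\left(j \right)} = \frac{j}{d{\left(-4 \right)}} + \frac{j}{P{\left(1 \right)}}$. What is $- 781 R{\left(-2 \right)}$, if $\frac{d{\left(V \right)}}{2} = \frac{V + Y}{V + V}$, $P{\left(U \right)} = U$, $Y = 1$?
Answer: $\frac{10934}{3} \approx 3644.7$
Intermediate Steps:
$d{\left(V \right)} = \frac{1 + V}{V}$ ($d{\left(V \right)} = 2 \frac{V + 1}{V + V} = 2 \frac{1 + V}{2 V} = \frac{1 + V}{V}$)
$R{\left(j \right)} = \frac{7 j}{3}$ ($R{\left(j \right)} = \frac{j}{\frac{1}{-4} \left(1 - 4\right)} + \frac{j}{1} = \frac{j}{\left(- \frac{1}{4}\right) \left(-3\right)} + j 1 = \frac{j}{\frac{3}{4}} + j = j \frac{4}{3} + j = \frac{4 j}{3} + j = \frac{7 j}{3}$)
$- 781 R{\left(-2 \right)} = - 781 \cdot \frac{7}{3} \left(-2\right) = \left(-781\right) \left(- \frac{14}{3}\right) = \frac{10934}{3}$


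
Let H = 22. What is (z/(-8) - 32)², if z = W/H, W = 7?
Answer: 31798321/30976 ≈ 1026.5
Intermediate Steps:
z = 7/22 ≈ 0.31818
(z/(-8) - 32)² = ((7/22)/(-8) - 32)² = ((7/22)*(-⅛) - 32)² = (-7/176 - 32)² = (-5639/176)² = 31798321/30976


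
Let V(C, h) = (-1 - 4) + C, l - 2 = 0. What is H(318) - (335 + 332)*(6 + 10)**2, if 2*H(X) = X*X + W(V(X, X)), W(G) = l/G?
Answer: -37619469/313 ≈ -1.2019e+5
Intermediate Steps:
l = 2 (l = 2 + 0 = 2)
V(C, h) = -5 + C
W(G) = 2/G
H(X) = 1/(-5 + X) + X**2/2 (H(X) = (X*X + 2/(-5 + X))/2 = (X**2 + 2/(-5 + X))/2 = 1/(-5 + X) + X**2/2)
H(318) - (335 + 332)*(6 + 10)**2 = (2 + 318**2*(-5 + 318))/(2*(-5 + 318)) - (335 + 332)*(6 + 10)**2 = (1/2)*(2 + 101124*313)/313 - 667*16**2 = (1/2)*(1/313)*(2 + 31651812) - 667*256 = (1/2)*(1/313)*31651814 - 1*170752 = 15825907/313 - 170752 = -37619469/313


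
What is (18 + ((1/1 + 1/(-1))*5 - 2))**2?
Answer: 256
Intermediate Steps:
(18 + ((1/1 + 1/(-1))*5 - 2))**2 = (18 + ((1*1 + 1*(-1))*5 - 2))**2 = (18 + ((1 - 1)*5 - 2))**2 = (18 + (0*5 - 2))**2 = (18 + (0 - 2))**2 = (18 - 2)**2 = 16**2 = 256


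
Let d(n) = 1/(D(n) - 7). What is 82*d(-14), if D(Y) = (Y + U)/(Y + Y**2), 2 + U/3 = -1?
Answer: -14924/1297 ≈ -11.507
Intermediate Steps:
U = -9 (U = -6 + 3*(-1) = -6 - 3 = -9)
D(Y) = (-9 + Y)/(Y + Y**2) (D(Y) = (Y - 9)/(Y + Y**2) = (-9 + Y)/(Y + Y**2))
d(n) = 1/(-7 + (-9 + n)/(n*(1 + n))) (d(n) = 1/((-9 + n)/(n*(1 + n)) - 7) = 1/(-7 + (-9 + n)/(n*(1 + n))))
82*d(-14) = 82*(-1*(-14)*(1 - 14)/(9 - 1*(-14) + 7*(-14)*(1 - 14))) = 82*(-1*(-14)*(-13)/(9 + 14 + 7*(-14)*(-13))) = 82*(-1*(-14)*(-13)/(9 + 14 + 1274)) = 82*(-1*(-14)*(-13)/1297) = 82*(-1*(-14)*1/1297*(-13)) = 82*(-182/1297) = -14924/1297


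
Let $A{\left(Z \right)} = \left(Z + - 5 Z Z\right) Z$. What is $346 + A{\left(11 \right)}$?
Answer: $-6188$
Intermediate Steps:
$A{\left(Z \right)} = Z \left(Z - 5 Z^{2}\right)$ ($A{\left(Z \right)} = \left(Z - 5 Z^{2}\right) Z = Z \left(Z - 5 Z^{2}\right)$)
$346 + A{\left(11 \right)} = 346 + 11^{2} \left(1 - 55\right) = 346 + 121 \left(1 - 55\right) = 346 + 121 \left(-54\right) = 346 - 6534 = -6188$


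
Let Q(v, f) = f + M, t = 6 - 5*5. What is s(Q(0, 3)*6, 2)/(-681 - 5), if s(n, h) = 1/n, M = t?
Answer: 1/65856 ≈ 1.5185e-5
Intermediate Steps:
t = -19 (t = 6 - 25 = -19)
M = -19
Q(v, f) = -19 + f (Q(v, f) = f - 19 = -19 + f)
s(Q(0, 3)*6, 2)/(-681 - 5) = 1/((((-19 + 3)*6))*(-681 - 5)) = 1/(-16*6*(-686)) = -1/686/(-96) = -1/96*(-1/686) = 1/65856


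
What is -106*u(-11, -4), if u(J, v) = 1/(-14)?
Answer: 53/7 ≈ 7.5714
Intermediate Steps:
u(J, v) = -1/14
-106*u(-11, -4) = -106*(-1/14) = 53/7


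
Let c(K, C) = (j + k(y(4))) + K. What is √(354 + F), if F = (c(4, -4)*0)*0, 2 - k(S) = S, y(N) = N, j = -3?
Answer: √354 ≈ 18.815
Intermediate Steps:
k(S) = 2 - S
c(K, C) = -5 + K (c(K, C) = (-3 + (2 - 1*4)) + K = (-3 + (2 - 4)) + K = (-3 - 2) + K = -5 + K)
F = 0 (F = ((-5 + 4)*0)*0 = -1*0*0 = 0*0 = 0)
√(354 + F) = √(354 + 0) = √354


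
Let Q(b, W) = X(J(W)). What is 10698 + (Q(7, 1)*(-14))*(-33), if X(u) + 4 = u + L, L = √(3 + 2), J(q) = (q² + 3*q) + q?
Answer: 11160 + 462*√5 ≈ 12193.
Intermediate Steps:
J(q) = q² + 4*q
L = √5 ≈ 2.2361
X(u) = -4 + u + √5 (X(u) = -4 + (u + √5) = -4 + u + √5)
Q(b, W) = -4 + √5 + W*(4 + W) (Q(b, W) = -4 + W*(4 + W) + √5 = -4 + √5 + W*(4 + W))
10698 + (Q(7, 1)*(-14))*(-33) = 10698 + ((-4 + √5 + 1*(4 + 1))*(-14))*(-33) = 10698 + ((-4 + √5 + 1*5)*(-14))*(-33) = 10698 + ((-4 + √5 + 5)*(-14))*(-33) = 10698 + ((1 + √5)*(-14))*(-33) = 10698 + (-14 - 14*√5)*(-33) = 10698 + (462 + 462*√5) = 11160 + 462*√5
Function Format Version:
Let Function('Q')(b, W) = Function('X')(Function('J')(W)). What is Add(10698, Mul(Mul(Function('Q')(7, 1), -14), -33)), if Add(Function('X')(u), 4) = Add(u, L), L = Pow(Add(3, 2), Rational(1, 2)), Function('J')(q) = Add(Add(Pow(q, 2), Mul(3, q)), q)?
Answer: Add(11160, Mul(462, Pow(5, Rational(1, 2)))) ≈ 12193.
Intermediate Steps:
Function('J')(q) = Add(Pow(q, 2), Mul(4, q))
L = Pow(5, Rational(1, 2)) ≈ 2.2361
Function('X')(u) = Add(-4, u, Pow(5, Rational(1, 2))) (Function('X')(u) = Add(-4, Add(u, Pow(5, Rational(1, 2)))) = Add(-4, u, Pow(5, Rational(1, 2))))
Function('Q')(b, W) = Add(-4, Pow(5, Rational(1, 2)), Mul(W, Add(4, W))) (Function('Q')(b, W) = Add(-4, Mul(W, Add(4, W)), Pow(5, Rational(1, 2))) = Add(-4, Pow(5, Rational(1, 2)), Mul(W, Add(4, W))))
Add(10698, Mul(Mul(Function('Q')(7, 1), -14), -33)) = Add(10698, Mul(Mul(Add(-4, Pow(5, Rational(1, 2)), Mul(1, Add(4, 1))), -14), -33)) = Add(10698, Mul(Mul(Add(-4, Pow(5, Rational(1, 2)), Mul(1, 5)), -14), -33)) = Add(10698, Mul(Mul(Add(-4, Pow(5, Rational(1, 2)), 5), -14), -33)) = Add(10698, Mul(Mul(Add(1, Pow(5, Rational(1, 2))), -14), -33)) = Add(10698, Mul(Add(-14, Mul(-14, Pow(5, Rational(1, 2)))), -33)) = Add(10698, Add(462, Mul(462, Pow(5, Rational(1, 2))))) = Add(11160, Mul(462, Pow(5, Rational(1, 2))))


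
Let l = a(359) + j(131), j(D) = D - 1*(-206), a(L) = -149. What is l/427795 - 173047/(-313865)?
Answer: 14817529597/26853975535 ≈ 0.55178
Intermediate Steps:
j(D) = 206 + D (j(D) = D + 206 = 206 + D)
l = 188 (l = -149 + (206 + 131) = -149 + 337 = 188)
l/427795 - 173047/(-313865) = 188/427795 - 173047/(-313865) = 188*(1/427795) - 173047*(-1/313865) = 188/427795 + 173047/313865 = 14817529597/26853975535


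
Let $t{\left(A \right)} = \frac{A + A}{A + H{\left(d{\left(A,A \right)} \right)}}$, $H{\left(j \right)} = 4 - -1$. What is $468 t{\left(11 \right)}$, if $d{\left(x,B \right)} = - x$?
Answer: $\frac{1287}{2} \approx 643.5$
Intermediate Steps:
$H{\left(j \right)} = 5$ ($H{\left(j \right)} = 4 + 1 = 5$)
$t{\left(A \right)} = \frac{2 A}{5 + A}$ ($t{\left(A \right)} = \frac{A + A}{A + 5} = \frac{2 A}{5 + A}$)
$468 t{\left(11 \right)} = 468 \cdot 2 \cdot 11 \frac{1}{5 + 11} = 468 \cdot 2 \cdot 11 \cdot \frac{1}{16} = 468 \cdot \frac{11}{8} = \frac{1287}{2}$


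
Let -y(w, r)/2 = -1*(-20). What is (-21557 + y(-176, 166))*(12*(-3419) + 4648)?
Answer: 785698860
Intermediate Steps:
y(w, r) = -40 (y(w, r) = -(-2)*(-20) = -2*20 = -40)
(-21557 + y(-176, 166))*(12*(-3419) + 4648) = (-21557 - 40)*(12*(-3419) + 4648) = -21597*(-41028 + 4648) = -21597*(-36380) = 785698860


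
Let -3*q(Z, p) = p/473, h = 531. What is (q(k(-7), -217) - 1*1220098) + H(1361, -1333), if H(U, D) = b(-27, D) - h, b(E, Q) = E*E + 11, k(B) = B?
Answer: -1731022274/1419 ≈ -1.2199e+6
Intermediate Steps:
q(Z, p) = -p/1419 (q(Z, p) = -p/(3*473) = -p/1419)
b(E, Q) = 11 + E² (b(E, Q) = E² + 11 = 11 + E²)
H(U, D) = 209 (H(U, D) = (11 + (-27)²) - 1*531 = (11 + 729) - 531 = 740 - 531 = 209)
(q(k(-7), -217) - 1*1220098) + H(1361, -1333) = (-1/1419*(-217) - 1*1220098) + 209 = (217/1419 - 1220098) + 209 = -1731318845/1419 + 209 = -1731022274/1419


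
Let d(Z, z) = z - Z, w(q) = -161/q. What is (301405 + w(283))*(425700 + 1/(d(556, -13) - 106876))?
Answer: 3901448951013973546/30406935 ≈ 1.2831e+11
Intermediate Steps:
(301405 + w(283))*(425700 + 1/(d(556, -13) - 106876)) = (301405 - 161/283)*(425700 + 1/((-13 - 1*556) - 106876)) = (301405 - 161*1/283)*(425700 + 1/((-13 - 556) - 106876)) = (301405 - 161/283)*(425700 + 1/(-569 - 106876)) = 85297454*(425700 + 1/(-107445))/283 = 85297454*(425700 - 1/107445)/283 = (85297454/283)*(45739336499/107445) = 3901448951013973546/30406935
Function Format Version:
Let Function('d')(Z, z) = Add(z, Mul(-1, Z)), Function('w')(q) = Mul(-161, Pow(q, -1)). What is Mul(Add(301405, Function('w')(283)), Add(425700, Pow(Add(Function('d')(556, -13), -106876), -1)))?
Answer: Rational(3901448951013973546, 30406935) ≈ 1.2831e+11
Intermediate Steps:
Mul(Add(301405, Function('w')(283)), Add(425700, Pow(Add(Function('d')(556, -13), -106876), -1))) = Mul(Add(301405, Mul(-161, Pow(283, -1))), Add(425700, Pow(Add(Add(-13, Mul(-1, 556)), -106876), -1))) = Mul(Add(301405, Mul(-161, Rational(1, 283))), Add(425700, Pow(Add(Add(-13, -556), -106876), -1))) = Mul(Add(301405, Rational(-161, 283)), Add(425700, Pow(Add(-569, -106876), -1))) = Mul(Rational(85297454, 283), Add(425700, Pow(-107445, -1))) = Mul(Rational(85297454, 283), Add(425700, Rational(-1, 107445))) = Mul(Rational(85297454, 283), Rational(45739336499, 107445)) = Rational(3901448951013973546, 30406935)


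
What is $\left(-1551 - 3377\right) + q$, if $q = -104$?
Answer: $-5032$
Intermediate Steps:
$\left(-1551 - 3377\right) + q = \left(-1551 - 3377\right) - 104 = -4928 - 104 = -5032$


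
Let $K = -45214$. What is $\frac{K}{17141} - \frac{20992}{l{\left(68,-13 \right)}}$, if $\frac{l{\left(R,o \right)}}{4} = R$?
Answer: $- \frac{23257630}{291397} \approx -79.814$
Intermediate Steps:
$l{\left(R,o \right)} = 4 R$
$\frac{K}{17141} - \frac{20992}{l{\left(68,-13 \right)}} = - \frac{45214}{17141} - \frac{20992}{4 \cdot 68} = \left(-45214\right) \frac{1}{17141} - \frac{20992}{272} = - \frac{45214}{17141} - \frac{1312}{17} = - \frac{23257630}{291397}$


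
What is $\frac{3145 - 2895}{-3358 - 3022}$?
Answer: $- \frac{25}{638} \approx -0.039185$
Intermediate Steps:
$\frac{3145 - 2895}{-3358 - 3022} = \frac{250}{-6380} = 250 \left(- \frac{1}{6380}\right) = - \frac{25}{638}$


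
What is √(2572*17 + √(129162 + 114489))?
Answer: √(43724 + √243651) ≈ 210.28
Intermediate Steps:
√(2572*17 + √(129162 + 114489)) = √(43724 + √243651)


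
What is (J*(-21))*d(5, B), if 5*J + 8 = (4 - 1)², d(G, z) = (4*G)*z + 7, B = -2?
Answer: 693/5 ≈ 138.60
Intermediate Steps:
d(G, z) = 7 + 4*G*z (d(G, z) = 4*G*z + 7 = 7 + 4*G*z)
J = ⅕ (J = -8/5 + (4 - 1)²/5 = -8/5 + (⅕)*3² = -8/5 + (⅕)*9 = -8/5 + 9/5 = ⅕ ≈ 0.20000)
(J*(-21))*d(5, B) = ((⅕)*(-21))*(7 + 4*5*(-2)) = -21*(7 - 40)/5 = -21/5*(-33) = 693/5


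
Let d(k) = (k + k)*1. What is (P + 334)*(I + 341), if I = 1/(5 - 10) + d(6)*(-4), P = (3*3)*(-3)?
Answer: 449448/5 ≈ 89890.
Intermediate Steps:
d(k) = 2*k (d(k) = (2*k)*1 = 2*k)
P = -27 (P = 9*(-3) = -27)
I = -241/5 (I = 1/(5 - 10) + (2*6)*(-4) = 1/(-5) + 12*(-4) = -⅕ - 48 = -241/5 ≈ -48.200)
(P + 334)*(I + 341) = (-27 + 334)*(-241/5 + 341) = 307*(1464/5) = 449448/5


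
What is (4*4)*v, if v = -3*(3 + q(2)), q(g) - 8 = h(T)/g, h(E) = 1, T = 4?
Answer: -552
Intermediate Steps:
q(g) = 8 + 1/g
v = -69/2 (v = -3*(3 + (8 + 1/2)) = -3*(3 + (8 + ½)) = -3*(3 + 17/2) = -3*23/2 = -69/2 ≈ -34.500)
(4*4)*v = (4*4)*(-69/2) = 16*(-69/2) = -552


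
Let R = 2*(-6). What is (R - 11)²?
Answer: 529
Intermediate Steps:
R = -12
(R - 11)² = (-12 - 11)² = (-23)² = 529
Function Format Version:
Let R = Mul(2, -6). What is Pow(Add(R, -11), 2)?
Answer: 529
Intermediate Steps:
R = -12
Pow(Add(R, -11), 2) = Pow(Add(-12, -11), 2) = Pow(-23, 2) = 529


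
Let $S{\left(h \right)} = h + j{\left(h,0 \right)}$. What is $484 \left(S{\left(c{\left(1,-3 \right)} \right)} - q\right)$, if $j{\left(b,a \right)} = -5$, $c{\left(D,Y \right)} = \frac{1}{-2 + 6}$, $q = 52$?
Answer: $-27467$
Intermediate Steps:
$c{\left(D,Y \right)} = \frac{1}{4}$
$S{\left(h \right)} = -5 + h$ ($S{\left(h \right)} = h - 5 = -5 + h$)
$484 \left(S{\left(c{\left(1,-3 \right)} \right)} - q\right) = 484 \left(\left(-5 + \frac{1}{4}\right) - 52\right) = 484 \left(- \frac{19}{4} - 52\right) = 484 \left(- \frac{227}{4}\right) = -27467$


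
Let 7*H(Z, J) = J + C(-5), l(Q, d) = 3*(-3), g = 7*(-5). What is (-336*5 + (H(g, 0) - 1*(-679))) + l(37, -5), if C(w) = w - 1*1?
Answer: -7076/7 ≈ -1010.9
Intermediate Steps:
g = -35
C(w) = -1 + w (C(w) = w - 1 = -1 + w)
l(Q, d) = -9
H(Z, J) = -6/7 + J/7 (H(Z, J) = (J + (-1 - 5))/7 = (J - 6)/7 = (-6 + J)/7 = -6/7 + J/7)
(-336*5 + (H(g, 0) - 1*(-679))) + l(37, -5) = (-336*5 + ((-6/7 + (1/7)*0) - 1*(-679))) - 9 = (-112*15 + ((-6/7 + 0) + 679)) - 9 = (-1680 + (-6/7 + 679)) - 9 = (-1680 + 4747/7) - 9 = -7013/7 - 9 = -7076/7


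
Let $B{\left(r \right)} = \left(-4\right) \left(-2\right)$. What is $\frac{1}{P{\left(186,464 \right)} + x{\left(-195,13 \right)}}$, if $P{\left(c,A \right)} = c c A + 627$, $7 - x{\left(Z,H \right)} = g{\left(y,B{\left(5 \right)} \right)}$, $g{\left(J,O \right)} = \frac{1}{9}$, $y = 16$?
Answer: $\frac{9}{144478601} \approx 6.2293 \cdot 10^{-8}$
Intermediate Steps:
$B{\left(r \right)} = 8$
$g{\left(J,O \right)} = \frac{1}{9}$
$x{\left(Z,H \right)} = \frac{62}{9}$ ($x{\left(Z,H \right)} = 7 - \frac{1}{9} = \frac{62}{9}$)
$P{\left(c,A \right)} = 627 + A c^{2}$ ($P{\left(c,A \right)} = c^{2} A + 627 = A c^{2} + 627 = 627 + A c^{2}$)
$\frac{1}{P{\left(186,464 \right)} + x{\left(-195,13 \right)}} = \frac{1}{\left(627 + 464 \cdot 186^{2}\right) + \frac{62}{9}} = \frac{1}{\left(627 + 464 \cdot 34596\right) + \frac{62}{9}} = \frac{1}{\left(627 + 16052544\right) + \frac{62}{9}} = \frac{1}{16053171 + \frac{62}{9}} = \frac{1}{\frac{144478601}{9}} = \frac{9}{144478601}$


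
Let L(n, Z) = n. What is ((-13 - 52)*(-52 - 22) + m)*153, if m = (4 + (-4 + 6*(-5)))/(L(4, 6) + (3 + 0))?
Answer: 5146920/7 ≈ 7.3527e+5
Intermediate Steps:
m = -30/7 (m = (4 + (-4 + 6*(-5)))/(4 + (3 + 0)) = (4 + (-4 - 30))/(4 + 3) = (4 - 34)/7 = -30*⅐ = -30/7 ≈ -4.2857)
((-13 - 52)*(-52 - 22) + m)*153 = ((-13 - 52)*(-52 - 22) - 30/7)*153 = (-65*(-74) - 30/7)*153 = (4810 - 30/7)*153 = (33640/7)*153 = 5146920/7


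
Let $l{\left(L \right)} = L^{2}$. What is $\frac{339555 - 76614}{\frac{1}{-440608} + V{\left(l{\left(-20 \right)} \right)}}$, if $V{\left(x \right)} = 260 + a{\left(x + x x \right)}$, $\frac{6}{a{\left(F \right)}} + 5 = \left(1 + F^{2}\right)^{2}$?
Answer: $\frac{19172032345755811817094588331872}{18957592640112560958388422833} \approx 1011.3$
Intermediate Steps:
$a{\left(F \right)} = \frac{6}{-5 + \left(1 + F^{2}\right)^{2}}$
$V{\left(x \right)} = 260 + \frac{6}{-5 + \left(1 + \left(x + x^{2}\right)^{2}\right)^{2}}$ ($V{\left(x \right)} = 260 + \frac{6}{-5 + \left(1 + \left(x + x x\right)^{2}\right)^{2}} = 260 + \frac{6}{-5 + \left(1 + \left(x + x^{2}\right)^{2}\right)^{2}}$)
$\frac{339555 - 76614}{\frac{1}{-440608} + V{\left(l{\left(-20 \right)} \right)}} = \frac{339555 - 76614}{\frac{1}{-440608} + \left(260 + \frac{6}{-5 + \left(1 + \left(\left(-20\right)^{2}\right)^{2} \left(1 + \left(-20\right)^{2}\right)^{2}\right)^{2}}\right)} = \frac{262941}{- \frac{1}{440608} + \left(260 + \frac{6}{-5 + \left(1 + 400^{2} \left(1 + 400\right)^{2}\right)^{2}}\right)} = \frac{262941}{- \frac{1}{440608} + \left(260 + \frac{6}{-5 + \left(1 + 160000 \cdot 401^{2}\right)^{2}}\right)} = \frac{262941}{- \frac{1}{440608} + \left(260 + \frac{6}{-5 + \left(1 + 160000 \cdot 160801\right)^{2}}\right)} = \frac{262941}{- \frac{1}{440608} + \left(260 + \frac{6}{-5 + \left(1 + 25728160000\right)^{2}}\right)} = \frac{262941}{- \frac{1}{440608} + \left(260 + \frac{6}{-5 + 25728160001^{2}}\right)} = \frac{262941}{- \frac{1}{440608} + \left(260 + \frac{6}{-5 + 661938217037056320001}\right)} = \frac{262941}{- \frac{1}{440608} + \left(260 + \frac{6}{661938217037056319996}\right)} = \frac{262941}{- \frac{1}{440608} + \left(260 + 6 \cdot \frac{1}{661938217037056319996}\right)} = \frac{262941}{- \frac{1}{440608} + \left(260 + \frac{3}{330969108518528159998}\right)} = \frac{262941}{- \frac{1}{440608} + \frac{86051968214817321599483}{330969108518528159998}} = \frac{262941}{\frac{18957592640112560958388422833}{72913818483065827760199392}} = 262941 \cdot \frac{72913818483065827760199392}{18957592640112560958388422833} = \frac{19172032345755811817094588331872}{18957592640112560958388422833}$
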